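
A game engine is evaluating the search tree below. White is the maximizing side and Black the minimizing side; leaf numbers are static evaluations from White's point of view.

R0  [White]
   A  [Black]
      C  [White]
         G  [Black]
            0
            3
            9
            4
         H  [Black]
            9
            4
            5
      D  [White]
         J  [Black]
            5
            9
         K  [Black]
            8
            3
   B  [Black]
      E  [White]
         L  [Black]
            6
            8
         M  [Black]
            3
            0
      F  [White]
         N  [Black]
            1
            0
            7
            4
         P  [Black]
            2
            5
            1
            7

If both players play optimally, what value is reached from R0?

4

G (Black): min(0, 3, 9, 4) = 0
H (Black): min(9, 4, 5) = 4
C (White): max(0, 4) = 4
J (Black): min(5, 9) = 5
K (Black): min(8, 3) = 3
D (White): max(5, 3) = 5
A (Black): min(4, 5) = 4
L (Black): min(6, 8) = 6
M (Black): min(3, 0) = 0
E (White): max(6, 0) = 6
N (Black): min(1, 0, 7, 4) = 0
P (Black): min(2, 5, 1, 7) = 1
F (White): max(0, 1) = 1
B (Black): min(6, 1) = 1
R0 (White): max(4, 1) = 4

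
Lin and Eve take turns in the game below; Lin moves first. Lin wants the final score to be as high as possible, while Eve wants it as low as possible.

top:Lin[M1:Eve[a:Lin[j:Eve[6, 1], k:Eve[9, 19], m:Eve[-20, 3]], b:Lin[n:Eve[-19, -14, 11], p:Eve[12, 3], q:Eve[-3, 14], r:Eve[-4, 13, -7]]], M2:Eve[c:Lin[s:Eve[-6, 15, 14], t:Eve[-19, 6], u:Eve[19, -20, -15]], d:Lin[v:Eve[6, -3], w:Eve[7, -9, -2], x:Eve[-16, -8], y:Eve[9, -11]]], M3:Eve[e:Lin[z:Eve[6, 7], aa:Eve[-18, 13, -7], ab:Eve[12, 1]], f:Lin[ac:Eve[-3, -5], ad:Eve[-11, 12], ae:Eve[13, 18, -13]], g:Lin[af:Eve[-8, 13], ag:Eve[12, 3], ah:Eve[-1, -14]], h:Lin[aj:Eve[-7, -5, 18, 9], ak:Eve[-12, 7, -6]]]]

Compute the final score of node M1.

3

j (Eve): min(6, 1) = 1
k (Eve): min(9, 19) = 9
m (Eve): min(-20, 3) = -20
a (Lin): max(1, 9, -20) = 9
n (Eve): min(-19, -14, 11) = -19
p (Eve): min(12, 3) = 3
q (Eve): min(-3, 14) = -3
r (Eve): min(-4, 13, -7) = -7
b (Lin): max(-19, 3, -3, -7) = 3
M1 (Eve): min(9, 3) = 3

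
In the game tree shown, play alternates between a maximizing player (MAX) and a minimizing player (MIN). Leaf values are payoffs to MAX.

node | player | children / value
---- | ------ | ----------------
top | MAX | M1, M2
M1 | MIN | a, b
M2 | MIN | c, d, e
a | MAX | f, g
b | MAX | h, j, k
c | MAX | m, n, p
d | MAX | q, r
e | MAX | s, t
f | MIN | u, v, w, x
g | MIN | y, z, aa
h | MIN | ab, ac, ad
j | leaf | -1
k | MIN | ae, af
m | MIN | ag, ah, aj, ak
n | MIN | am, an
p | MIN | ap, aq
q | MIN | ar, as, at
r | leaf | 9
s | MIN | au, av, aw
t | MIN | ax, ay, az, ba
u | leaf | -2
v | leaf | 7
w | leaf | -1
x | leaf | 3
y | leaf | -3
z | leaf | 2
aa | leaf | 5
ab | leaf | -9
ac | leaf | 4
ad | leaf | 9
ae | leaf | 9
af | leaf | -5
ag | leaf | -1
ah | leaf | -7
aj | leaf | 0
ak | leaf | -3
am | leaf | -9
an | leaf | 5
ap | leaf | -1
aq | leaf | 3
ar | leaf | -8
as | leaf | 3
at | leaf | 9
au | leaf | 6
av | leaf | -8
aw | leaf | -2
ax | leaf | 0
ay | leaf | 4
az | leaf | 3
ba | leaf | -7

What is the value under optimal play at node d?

q (MIN): min(-8, 3, 9) = -8
d (MAX): max(-8, 9) = 9

9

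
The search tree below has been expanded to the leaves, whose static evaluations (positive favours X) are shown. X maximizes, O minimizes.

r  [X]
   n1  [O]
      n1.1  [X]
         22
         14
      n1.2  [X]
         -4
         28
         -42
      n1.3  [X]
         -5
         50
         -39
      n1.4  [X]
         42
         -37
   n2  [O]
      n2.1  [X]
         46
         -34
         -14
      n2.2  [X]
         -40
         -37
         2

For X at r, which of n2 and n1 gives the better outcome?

n1

n2.1 (X): max(46, -34, -14) = 46
n2.2 (X): max(-40, -37, 2) = 2
n2 (O): min(46, 2) = 2
n1.1 (X): max(22, 14) = 22
n1.2 (X): max(-4, 28, -42) = 28
n1.3 (X): max(-5, 50, -39) = 50
n1.4 (X): max(42, -37) = 42
n1 (O): min(22, 28, 50, 42) = 22
X prefers the higher value; n2=2, n1=22. n1 is better since 22 > 2.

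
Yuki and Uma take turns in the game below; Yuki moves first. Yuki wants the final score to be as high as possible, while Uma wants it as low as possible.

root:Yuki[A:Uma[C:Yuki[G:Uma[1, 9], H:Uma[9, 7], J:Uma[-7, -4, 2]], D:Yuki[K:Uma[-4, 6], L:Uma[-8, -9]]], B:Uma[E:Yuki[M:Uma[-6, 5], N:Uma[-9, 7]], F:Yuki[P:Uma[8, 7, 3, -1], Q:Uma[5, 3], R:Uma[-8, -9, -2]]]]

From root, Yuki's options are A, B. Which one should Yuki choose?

G (Uma): min(1, 9) = 1
H (Uma): min(9, 7) = 7
J (Uma): min(-7, -4, 2) = -7
C (Yuki): max(1, 7, -7) = 7
K (Uma): min(-4, 6) = -4
L (Uma): min(-8, -9) = -9
D (Yuki): max(-4, -9) = -4
A (Uma): min(7, -4) = -4
M (Uma): min(-6, 5) = -6
N (Uma): min(-9, 7) = -9
E (Yuki): max(-6, -9) = -6
P (Uma): min(8, 7, 3, -1) = -1
Q (Uma): min(5, 3) = 3
R (Uma): min(-8, -9, -2) = -9
F (Yuki): max(-1, 3, -9) = 3
B (Uma): min(-6, 3) = -6
root (Yuki): max(-4, -6) = -4
Yuki at root wants the highest of {A=-4, B=-6}, so chooses A.

A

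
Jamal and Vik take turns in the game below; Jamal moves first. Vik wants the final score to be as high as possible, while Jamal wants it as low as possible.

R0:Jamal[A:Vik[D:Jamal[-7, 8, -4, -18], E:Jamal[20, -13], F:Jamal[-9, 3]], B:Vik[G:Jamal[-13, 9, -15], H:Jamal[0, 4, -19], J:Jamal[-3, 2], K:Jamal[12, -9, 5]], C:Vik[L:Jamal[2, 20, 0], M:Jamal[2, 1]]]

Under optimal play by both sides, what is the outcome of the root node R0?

D (Jamal): min(-7, 8, -4, -18) = -18
E (Jamal): min(20, -13) = -13
F (Jamal): min(-9, 3) = -9
A (Vik): max(-18, -13, -9) = -9
G (Jamal): min(-13, 9, -15) = -15
H (Jamal): min(0, 4, -19) = -19
J (Jamal): min(-3, 2) = -3
K (Jamal): min(12, -9, 5) = -9
B (Vik): max(-15, -19, -3, -9) = -3
L (Jamal): min(2, 20, 0) = 0
M (Jamal): min(2, 1) = 1
C (Vik): max(0, 1) = 1
R0 (Jamal): min(-9, -3, 1) = -9

-9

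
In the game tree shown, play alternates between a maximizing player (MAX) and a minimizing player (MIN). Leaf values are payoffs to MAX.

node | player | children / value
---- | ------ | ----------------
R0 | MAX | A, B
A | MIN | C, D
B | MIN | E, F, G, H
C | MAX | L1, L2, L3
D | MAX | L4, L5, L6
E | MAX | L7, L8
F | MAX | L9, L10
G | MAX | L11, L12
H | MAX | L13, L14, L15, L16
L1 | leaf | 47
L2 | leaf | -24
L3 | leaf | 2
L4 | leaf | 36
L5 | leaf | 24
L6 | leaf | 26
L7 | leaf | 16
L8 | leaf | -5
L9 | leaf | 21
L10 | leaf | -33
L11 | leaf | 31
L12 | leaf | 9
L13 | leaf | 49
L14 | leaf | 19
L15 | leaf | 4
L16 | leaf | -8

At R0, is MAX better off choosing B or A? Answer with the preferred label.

E (MAX): max(16, -5) = 16
F (MAX): max(21, -33) = 21
G (MAX): max(31, 9) = 31
H (MAX): max(49, 19, 4, -8) = 49
B (MIN): min(16, 21, 31, 49) = 16
C (MAX): max(47, -24, 2) = 47
D (MAX): max(36, 24, 26) = 36
A (MIN): min(47, 36) = 36
MAX prefers the higher value; B=16, A=36. A is better since 36 > 16.

A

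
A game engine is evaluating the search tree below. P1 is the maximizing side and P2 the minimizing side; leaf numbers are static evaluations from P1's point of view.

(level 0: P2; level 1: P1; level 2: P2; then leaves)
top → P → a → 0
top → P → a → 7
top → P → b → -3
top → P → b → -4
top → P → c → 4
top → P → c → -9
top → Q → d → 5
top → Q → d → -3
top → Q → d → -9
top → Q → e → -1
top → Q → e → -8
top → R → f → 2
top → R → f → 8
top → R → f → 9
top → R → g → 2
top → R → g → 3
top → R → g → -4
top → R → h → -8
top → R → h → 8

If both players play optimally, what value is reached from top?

-8

a (P2): min(0, 7) = 0
b (P2): min(-3, -4) = -4
c (P2): min(4, -9) = -9
P (P1): max(0, -4, -9) = 0
d (P2): min(5, -3, -9) = -9
e (P2): min(-1, -8) = -8
Q (P1): max(-9, -8) = -8
f (P2): min(2, 8, 9) = 2
g (P2): min(2, 3, -4) = -4
h (P2): min(-8, 8) = -8
R (P1): max(2, -4, -8) = 2
top (P2): min(0, -8, 2) = -8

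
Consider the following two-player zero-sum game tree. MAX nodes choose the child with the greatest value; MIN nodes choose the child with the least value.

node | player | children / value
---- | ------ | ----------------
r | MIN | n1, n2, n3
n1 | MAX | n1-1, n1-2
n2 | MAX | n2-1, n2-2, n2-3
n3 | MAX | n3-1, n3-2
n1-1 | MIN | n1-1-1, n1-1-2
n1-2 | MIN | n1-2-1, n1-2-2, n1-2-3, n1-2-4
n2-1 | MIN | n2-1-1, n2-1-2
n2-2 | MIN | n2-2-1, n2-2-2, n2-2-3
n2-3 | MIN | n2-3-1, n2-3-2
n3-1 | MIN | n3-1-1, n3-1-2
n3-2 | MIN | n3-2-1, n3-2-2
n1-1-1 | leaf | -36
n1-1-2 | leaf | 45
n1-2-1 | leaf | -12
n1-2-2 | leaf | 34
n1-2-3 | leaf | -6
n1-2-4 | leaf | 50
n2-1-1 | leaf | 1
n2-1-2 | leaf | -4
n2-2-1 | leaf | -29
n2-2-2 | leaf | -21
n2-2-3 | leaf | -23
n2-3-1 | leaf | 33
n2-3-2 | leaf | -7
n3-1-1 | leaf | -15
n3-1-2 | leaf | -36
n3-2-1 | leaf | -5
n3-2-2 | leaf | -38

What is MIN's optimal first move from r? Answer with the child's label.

n3

n1-1 (MIN): min(-36, 45) = -36
n1-2 (MIN): min(-12, 34, -6, 50) = -12
n1 (MAX): max(-36, -12) = -12
n2-1 (MIN): min(1, -4) = -4
n2-2 (MIN): min(-29, -21, -23) = -29
n2-3 (MIN): min(33, -7) = -7
n2 (MAX): max(-4, -29, -7) = -4
n3-1 (MIN): min(-15, -36) = -36
n3-2 (MIN): min(-5, -38) = -38
n3 (MAX): max(-36, -38) = -36
r (MIN): min(-12, -4, -36) = -36
MIN at r wants the lowest of {n1=-12, n2=-4, n3=-36}, so chooses n3.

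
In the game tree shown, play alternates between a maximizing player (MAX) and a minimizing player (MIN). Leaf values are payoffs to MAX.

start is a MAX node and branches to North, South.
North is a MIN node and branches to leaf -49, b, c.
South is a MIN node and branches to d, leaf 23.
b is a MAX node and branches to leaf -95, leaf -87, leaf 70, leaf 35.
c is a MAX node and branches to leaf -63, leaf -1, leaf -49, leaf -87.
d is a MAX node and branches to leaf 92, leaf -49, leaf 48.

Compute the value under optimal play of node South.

23

d (MAX): max(92, -49, 48) = 92
South (MIN): min(92, 23) = 23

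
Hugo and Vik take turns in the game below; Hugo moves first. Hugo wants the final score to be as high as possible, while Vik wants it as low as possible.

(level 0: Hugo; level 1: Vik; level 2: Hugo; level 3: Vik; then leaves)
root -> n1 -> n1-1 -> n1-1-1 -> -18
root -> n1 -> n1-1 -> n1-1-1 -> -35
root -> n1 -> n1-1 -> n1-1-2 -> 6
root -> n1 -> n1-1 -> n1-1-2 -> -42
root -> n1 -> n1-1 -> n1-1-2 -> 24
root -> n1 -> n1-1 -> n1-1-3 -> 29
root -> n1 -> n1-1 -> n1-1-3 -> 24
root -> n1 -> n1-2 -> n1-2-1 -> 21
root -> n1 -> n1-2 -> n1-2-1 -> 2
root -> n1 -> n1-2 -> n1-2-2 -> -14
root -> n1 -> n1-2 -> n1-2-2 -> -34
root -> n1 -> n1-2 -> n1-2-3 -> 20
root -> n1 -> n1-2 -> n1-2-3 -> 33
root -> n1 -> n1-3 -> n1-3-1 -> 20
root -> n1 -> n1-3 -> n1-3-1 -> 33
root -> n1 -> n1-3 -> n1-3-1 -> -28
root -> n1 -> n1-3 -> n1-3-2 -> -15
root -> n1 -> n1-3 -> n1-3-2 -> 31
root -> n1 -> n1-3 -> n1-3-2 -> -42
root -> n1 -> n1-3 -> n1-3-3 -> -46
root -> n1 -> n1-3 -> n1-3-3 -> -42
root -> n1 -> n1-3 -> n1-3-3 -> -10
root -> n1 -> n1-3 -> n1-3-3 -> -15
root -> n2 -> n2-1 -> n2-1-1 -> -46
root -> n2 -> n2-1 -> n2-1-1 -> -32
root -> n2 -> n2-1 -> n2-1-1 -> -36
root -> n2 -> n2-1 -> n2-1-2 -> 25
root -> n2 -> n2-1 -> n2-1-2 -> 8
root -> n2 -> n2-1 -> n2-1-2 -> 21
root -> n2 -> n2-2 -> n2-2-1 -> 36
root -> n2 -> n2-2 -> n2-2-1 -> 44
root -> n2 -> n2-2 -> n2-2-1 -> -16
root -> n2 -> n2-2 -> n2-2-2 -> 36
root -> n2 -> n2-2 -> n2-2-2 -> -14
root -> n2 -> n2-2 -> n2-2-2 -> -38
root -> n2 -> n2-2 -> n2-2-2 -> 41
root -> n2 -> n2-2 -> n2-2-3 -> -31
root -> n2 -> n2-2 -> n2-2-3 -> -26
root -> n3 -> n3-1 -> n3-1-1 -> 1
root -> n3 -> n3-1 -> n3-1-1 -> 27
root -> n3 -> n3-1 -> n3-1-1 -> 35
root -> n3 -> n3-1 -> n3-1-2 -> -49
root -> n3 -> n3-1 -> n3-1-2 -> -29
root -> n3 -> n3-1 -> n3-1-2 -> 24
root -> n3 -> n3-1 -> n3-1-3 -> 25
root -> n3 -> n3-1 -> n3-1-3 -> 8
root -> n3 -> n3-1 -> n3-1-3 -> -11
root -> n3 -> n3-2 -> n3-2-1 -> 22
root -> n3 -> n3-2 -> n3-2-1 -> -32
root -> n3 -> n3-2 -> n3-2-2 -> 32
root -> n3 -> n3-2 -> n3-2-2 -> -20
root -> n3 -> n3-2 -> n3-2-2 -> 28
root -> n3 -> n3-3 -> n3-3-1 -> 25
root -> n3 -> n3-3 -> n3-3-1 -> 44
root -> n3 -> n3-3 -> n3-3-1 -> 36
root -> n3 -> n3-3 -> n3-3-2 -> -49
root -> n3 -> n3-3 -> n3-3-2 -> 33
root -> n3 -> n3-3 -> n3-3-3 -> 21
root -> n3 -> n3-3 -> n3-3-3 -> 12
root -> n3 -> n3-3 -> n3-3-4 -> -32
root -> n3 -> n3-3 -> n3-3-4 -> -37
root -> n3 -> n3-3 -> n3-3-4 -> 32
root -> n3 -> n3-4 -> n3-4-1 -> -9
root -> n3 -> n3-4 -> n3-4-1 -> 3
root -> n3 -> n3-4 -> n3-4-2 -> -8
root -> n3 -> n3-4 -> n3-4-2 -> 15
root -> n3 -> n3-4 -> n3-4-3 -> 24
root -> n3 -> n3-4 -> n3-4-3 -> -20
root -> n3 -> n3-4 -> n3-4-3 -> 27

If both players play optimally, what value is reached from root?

n1-1-1 (Vik): min(-18, -35) = -35
n1-1-2 (Vik): min(6, -42, 24) = -42
n1-1-3 (Vik): min(29, 24) = 24
n1-1 (Hugo): max(-35, -42, 24) = 24
n1-2-1 (Vik): min(21, 2) = 2
n1-2-2 (Vik): min(-14, -34) = -34
n1-2-3 (Vik): min(20, 33) = 20
n1-2 (Hugo): max(2, -34, 20) = 20
n1-3-1 (Vik): min(20, 33, -28) = -28
n1-3-2 (Vik): min(-15, 31, -42) = -42
n1-3-3 (Vik): min(-46, -42, -10, -15) = -46
n1-3 (Hugo): max(-28, -42, -46) = -28
n1 (Vik): min(24, 20, -28) = -28
n2-1-1 (Vik): min(-46, -32, -36) = -46
n2-1-2 (Vik): min(25, 8, 21) = 8
n2-1 (Hugo): max(-46, 8) = 8
n2-2-1 (Vik): min(36, 44, -16) = -16
n2-2-2 (Vik): min(36, -14, -38, 41) = -38
n2-2-3 (Vik): min(-31, -26) = -31
n2-2 (Hugo): max(-16, -38, -31) = -16
n2 (Vik): min(8, -16) = -16
n3-1-1 (Vik): min(1, 27, 35) = 1
n3-1-2 (Vik): min(-49, -29, 24) = -49
n3-1-3 (Vik): min(25, 8, -11) = -11
n3-1 (Hugo): max(1, -49, -11) = 1
n3-2-1 (Vik): min(22, -32) = -32
n3-2-2 (Vik): min(32, -20, 28) = -20
n3-2 (Hugo): max(-32, -20) = -20
n3-3-1 (Vik): min(25, 44, 36) = 25
n3-3-2 (Vik): min(-49, 33) = -49
n3-3-3 (Vik): min(21, 12) = 12
n3-3-4 (Vik): min(-32, -37, 32) = -37
n3-3 (Hugo): max(25, -49, 12, -37) = 25
n3-4-1 (Vik): min(-9, 3) = -9
n3-4-2 (Vik): min(-8, 15) = -8
n3-4-3 (Vik): min(24, -20, 27) = -20
n3-4 (Hugo): max(-9, -8, -20) = -8
n3 (Vik): min(1, -20, 25, -8) = -20
root (Hugo): max(-28, -16, -20) = -16

-16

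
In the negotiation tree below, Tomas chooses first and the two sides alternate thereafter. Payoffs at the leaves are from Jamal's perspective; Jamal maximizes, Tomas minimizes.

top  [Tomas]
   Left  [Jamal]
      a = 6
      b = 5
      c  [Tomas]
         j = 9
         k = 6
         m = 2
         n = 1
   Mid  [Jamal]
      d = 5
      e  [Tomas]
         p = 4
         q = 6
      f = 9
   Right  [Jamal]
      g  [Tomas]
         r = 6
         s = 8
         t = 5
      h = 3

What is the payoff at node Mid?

e (Tomas): min(4, 6) = 4
Mid (Jamal): max(5, 4, 9) = 9

9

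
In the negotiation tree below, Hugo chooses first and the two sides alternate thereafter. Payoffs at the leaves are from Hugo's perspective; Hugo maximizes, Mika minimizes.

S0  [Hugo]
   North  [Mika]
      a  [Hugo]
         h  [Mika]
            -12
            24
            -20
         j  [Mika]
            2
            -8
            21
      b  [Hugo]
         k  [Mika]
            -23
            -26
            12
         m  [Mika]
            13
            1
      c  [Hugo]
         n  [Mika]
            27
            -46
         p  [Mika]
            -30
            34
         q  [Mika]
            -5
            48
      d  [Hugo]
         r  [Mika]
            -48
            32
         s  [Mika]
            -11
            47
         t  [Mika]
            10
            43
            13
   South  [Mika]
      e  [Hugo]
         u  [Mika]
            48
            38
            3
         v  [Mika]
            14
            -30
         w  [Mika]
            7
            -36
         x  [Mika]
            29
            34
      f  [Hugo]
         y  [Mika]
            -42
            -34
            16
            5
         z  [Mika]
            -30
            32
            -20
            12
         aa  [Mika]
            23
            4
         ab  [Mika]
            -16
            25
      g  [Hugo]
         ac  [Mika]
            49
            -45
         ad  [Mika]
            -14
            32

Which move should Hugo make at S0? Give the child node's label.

h (Mika): min(-12, 24, -20) = -20
j (Mika): min(2, -8, 21) = -8
a (Hugo): max(-20, -8) = -8
k (Mika): min(-23, -26, 12) = -26
m (Mika): min(13, 1) = 1
b (Hugo): max(-26, 1) = 1
n (Mika): min(27, -46) = -46
p (Mika): min(-30, 34) = -30
q (Mika): min(-5, 48) = -5
c (Hugo): max(-46, -30, -5) = -5
r (Mika): min(-48, 32) = -48
s (Mika): min(-11, 47) = -11
t (Mika): min(10, 43, 13) = 10
d (Hugo): max(-48, -11, 10) = 10
North (Mika): min(-8, 1, -5, 10) = -8
u (Mika): min(48, 38, 3) = 3
v (Mika): min(14, -30) = -30
w (Mika): min(7, -36) = -36
x (Mika): min(29, 34) = 29
e (Hugo): max(3, -30, -36, 29) = 29
y (Mika): min(-42, -34, 16, 5) = -42
z (Mika): min(-30, 32, -20, 12) = -30
aa (Mika): min(23, 4) = 4
ab (Mika): min(-16, 25) = -16
f (Hugo): max(-42, -30, 4, -16) = 4
ac (Mika): min(49, -45) = -45
ad (Mika): min(-14, 32) = -14
g (Hugo): max(-45, -14) = -14
South (Mika): min(29, 4, -14) = -14
S0 (Hugo): max(-8, -14) = -8
Hugo at S0 wants the highest of {North=-8, South=-14}, so chooses North.

North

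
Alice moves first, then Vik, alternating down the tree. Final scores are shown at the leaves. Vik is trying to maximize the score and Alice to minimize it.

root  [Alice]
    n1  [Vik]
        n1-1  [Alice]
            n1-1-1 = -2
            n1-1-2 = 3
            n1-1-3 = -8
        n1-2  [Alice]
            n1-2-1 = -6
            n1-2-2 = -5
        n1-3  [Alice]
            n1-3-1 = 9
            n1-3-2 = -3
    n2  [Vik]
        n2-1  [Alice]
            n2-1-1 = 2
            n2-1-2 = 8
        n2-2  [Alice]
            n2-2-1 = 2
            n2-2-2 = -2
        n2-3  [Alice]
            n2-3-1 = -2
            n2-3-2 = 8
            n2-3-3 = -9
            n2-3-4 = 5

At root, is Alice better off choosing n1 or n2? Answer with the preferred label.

n1

n1-1 (Alice): min(-2, 3, -8) = -8
n1-2 (Alice): min(-6, -5) = -6
n1-3 (Alice): min(9, -3) = -3
n1 (Vik): max(-8, -6, -3) = -3
n2-1 (Alice): min(2, 8) = 2
n2-2 (Alice): min(2, -2) = -2
n2-3 (Alice): min(-2, 8, -9, 5) = -9
n2 (Vik): max(2, -2, -9) = 2
Alice prefers the lower value; n1=-3, n2=2. n1 is better since -3 < 2.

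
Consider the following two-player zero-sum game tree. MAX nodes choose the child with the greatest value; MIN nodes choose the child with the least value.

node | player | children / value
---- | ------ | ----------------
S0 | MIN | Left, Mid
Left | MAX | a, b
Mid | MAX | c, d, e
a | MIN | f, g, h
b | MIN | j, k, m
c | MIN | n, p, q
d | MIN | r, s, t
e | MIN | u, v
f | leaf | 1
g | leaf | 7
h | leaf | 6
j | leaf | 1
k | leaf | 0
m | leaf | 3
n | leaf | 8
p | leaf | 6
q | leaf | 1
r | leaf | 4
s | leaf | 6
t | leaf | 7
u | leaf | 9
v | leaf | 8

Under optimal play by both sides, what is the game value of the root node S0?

1

a (MIN): min(1, 7, 6) = 1
b (MIN): min(1, 0, 3) = 0
Left (MAX): max(1, 0) = 1
c (MIN): min(8, 6, 1) = 1
d (MIN): min(4, 6, 7) = 4
e (MIN): min(9, 8) = 8
Mid (MAX): max(1, 4, 8) = 8
S0 (MIN): min(1, 8) = 1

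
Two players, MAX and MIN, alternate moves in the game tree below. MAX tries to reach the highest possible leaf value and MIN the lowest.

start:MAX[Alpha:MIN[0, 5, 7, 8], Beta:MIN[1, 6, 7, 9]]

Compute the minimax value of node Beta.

Beta (MIN): min(1, 6, 7, 9) = 1

1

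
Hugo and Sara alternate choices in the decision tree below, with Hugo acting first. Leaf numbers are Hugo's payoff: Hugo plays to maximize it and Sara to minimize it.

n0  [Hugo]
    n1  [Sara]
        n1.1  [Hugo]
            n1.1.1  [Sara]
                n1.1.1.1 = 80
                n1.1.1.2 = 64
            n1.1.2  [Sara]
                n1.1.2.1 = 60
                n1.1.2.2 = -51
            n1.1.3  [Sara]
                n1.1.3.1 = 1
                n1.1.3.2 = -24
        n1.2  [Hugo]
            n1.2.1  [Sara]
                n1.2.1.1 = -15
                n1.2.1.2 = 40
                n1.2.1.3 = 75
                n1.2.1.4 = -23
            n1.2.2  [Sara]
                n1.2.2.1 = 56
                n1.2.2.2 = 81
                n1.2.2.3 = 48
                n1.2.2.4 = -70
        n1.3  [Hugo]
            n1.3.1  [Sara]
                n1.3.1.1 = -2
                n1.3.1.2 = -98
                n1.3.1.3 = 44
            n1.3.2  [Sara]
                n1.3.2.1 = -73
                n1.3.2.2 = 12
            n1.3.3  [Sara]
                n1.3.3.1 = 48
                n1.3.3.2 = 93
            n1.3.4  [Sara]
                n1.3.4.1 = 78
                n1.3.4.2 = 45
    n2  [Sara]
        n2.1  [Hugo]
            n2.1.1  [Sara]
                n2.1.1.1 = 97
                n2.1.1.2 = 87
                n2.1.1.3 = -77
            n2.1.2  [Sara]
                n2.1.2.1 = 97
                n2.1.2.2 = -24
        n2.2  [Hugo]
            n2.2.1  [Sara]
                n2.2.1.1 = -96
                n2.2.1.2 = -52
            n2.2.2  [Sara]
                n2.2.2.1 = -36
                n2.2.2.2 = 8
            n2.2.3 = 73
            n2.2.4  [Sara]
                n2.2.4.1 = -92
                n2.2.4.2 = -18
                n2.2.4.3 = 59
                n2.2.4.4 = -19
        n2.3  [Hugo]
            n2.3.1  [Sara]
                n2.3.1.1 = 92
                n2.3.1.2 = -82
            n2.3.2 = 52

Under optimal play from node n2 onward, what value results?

n2.1.1 (Sara): min(97, 87, -77) = -77
n2.1.2 (Sara): min(97, -24) = -24
n2.1 (Hugo): max(-77, -24) = -24
n2.2.1 (Sara): min(-96, -52) = -96
n2.2.2 (Sara): min(-36, 8) = -36
n2.2.4 (Sara): min(-92, -18, 59, -19) = -92
n2.2 (Hugo): max(-96, -36, 73, -92) = 73
n2.3.1 (Sara): min(92, -82) = -82
n2.3 (Hugo): max(-82, 52) = 52
n2 (Sara): min(-24, 73, 52) = -24

-24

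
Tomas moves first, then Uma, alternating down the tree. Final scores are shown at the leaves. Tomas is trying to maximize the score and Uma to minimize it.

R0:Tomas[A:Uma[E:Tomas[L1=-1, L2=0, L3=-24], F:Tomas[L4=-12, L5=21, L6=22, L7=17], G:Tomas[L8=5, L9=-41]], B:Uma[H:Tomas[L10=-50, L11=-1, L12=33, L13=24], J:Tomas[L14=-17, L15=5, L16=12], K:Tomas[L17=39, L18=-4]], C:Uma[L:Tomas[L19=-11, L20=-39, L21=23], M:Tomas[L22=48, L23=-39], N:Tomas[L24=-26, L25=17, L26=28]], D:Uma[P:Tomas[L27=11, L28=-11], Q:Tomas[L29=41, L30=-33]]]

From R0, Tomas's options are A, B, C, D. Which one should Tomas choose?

C

E (Tomas): max(-1, 0, -24) = 0
F (Tomas): max(-12, 21, 22, 17) = 22
G (Tomas): max(5, -41) = 5
A (Uma): min(0, 22, 5) = 0
H (Tomas): max(-50, -1, 33, 24) = 33
J (Tomas): max(-17, 5, 12) = 12
K (Tomas): max(39, -4) = 39
B (Uma): min(33, 12, 39) = 12
L (Tomas): max(-11, -39, 23) = 23
M (Tomas): max(48, -39) = 48
N (Tomas): max(-26, 17, 28) = 28
C (Uma): min(23, 48, 28) = 23
P (Tomas): max(11, -11) = 11
Q (Tomas): max(41, -33) = 41
D (Uma): min(11, 41) = 11
R0 (Tomas): max(0, 12, 23, 11) = 23
Tomas at R0 wants the highest of {A=0, B=12, C=23, D=11}, so chooses C.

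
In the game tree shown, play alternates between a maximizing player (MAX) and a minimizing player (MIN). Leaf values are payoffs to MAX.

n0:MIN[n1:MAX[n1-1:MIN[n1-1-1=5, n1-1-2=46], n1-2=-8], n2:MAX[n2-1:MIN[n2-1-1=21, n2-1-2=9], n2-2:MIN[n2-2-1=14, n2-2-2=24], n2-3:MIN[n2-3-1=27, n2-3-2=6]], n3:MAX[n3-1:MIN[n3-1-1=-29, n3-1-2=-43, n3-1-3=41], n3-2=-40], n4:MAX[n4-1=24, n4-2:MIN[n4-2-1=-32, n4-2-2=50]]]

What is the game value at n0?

n1-1 (MIN): min(5, 46) = 5
n1 (MAX): max(5, -8) = 5
n2-1 (MIN): min(21, 9) = 9
n2-2 (MIN): min(14, 24) = 14
n2-3 (MIN): min(27, 6) = 6
n2 (MAX): max(9, 14, 6) = 14
n3-1 (MIN): min(-29, -43, 41) = -43
n3 (MAX): max(-43, -40) = -40
n4-2 (MIN): min(-32, 50) = -32
n4 (MAX): max(24, -32) = 24
n0 (MIN): min(5, 14, -40, 24) = -40

-40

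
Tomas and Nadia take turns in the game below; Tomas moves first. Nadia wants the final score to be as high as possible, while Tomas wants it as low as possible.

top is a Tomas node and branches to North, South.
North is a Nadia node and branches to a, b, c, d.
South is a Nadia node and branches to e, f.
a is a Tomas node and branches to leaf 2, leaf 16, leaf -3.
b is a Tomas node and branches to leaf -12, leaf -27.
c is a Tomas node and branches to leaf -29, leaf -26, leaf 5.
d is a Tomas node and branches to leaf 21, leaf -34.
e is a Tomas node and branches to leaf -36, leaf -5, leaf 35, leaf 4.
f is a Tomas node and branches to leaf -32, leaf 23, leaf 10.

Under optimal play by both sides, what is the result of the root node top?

a (Tomas): min(2, 16, -3) = -3
b (Tomas): min(-12, -27) = -27
c (Tomas): min(-29, -26, 5) = -29
d (Tomas): min(21, -34) = -34
North (Nadia): max(-3, -27, -29, -34) = -3
e (Tomas): min(-36, -5, 35, 4) = -36
f (Tomas): min(-32, 23, 10) = -32
South (Nadia): max(-36, -32) = -32
top (Tomas): min(-3, -32) = -32

-32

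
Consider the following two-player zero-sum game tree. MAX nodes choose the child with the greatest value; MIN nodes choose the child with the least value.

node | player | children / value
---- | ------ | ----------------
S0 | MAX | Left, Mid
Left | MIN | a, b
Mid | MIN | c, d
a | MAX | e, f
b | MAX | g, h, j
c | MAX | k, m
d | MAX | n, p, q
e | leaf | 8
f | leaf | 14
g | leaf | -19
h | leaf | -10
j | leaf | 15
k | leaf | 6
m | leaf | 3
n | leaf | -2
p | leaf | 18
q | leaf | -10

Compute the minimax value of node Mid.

c (MAX): max(6, 3) = 6
d (MAX): max(-2, 18, -10) = 18
Mid (MIN): min(6, 18) = 6

6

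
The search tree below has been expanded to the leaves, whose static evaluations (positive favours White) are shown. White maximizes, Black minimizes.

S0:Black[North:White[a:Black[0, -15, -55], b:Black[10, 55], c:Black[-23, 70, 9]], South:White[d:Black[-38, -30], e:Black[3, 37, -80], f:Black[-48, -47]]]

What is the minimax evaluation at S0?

a (Black): min(0, -15, -55) = -55
b (Black): min(10, 55) = 10
c (Black): min(-23, 70, 9) = -23
North (White): max(-55, 10, -23) = 10
d (Black): min(-38, -30) = -38
e (Black): min(3, 37, -80) = -80
f (Black): min(-48, -47) = -48
South (White): max(-38, -80, -48) = -38
S0 (Black): min(10, -38) = -38

-38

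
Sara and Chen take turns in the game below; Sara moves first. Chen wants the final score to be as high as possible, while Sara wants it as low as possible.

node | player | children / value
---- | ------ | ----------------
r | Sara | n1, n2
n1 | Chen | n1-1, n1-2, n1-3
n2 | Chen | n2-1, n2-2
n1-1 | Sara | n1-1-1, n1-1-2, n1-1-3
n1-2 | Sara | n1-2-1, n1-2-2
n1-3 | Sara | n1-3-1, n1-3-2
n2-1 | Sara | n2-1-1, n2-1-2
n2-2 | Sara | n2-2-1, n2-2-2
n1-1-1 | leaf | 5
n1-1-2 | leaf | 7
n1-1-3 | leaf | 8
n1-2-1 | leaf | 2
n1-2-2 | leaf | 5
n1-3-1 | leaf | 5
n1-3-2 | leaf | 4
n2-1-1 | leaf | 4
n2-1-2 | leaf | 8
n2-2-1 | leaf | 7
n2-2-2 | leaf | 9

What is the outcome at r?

5

n1-1 (Sara): min(5, 7, 8) = 5
n1-2 (Sara): min(2, 5) = 2
n1-3 (Sara): min(5, 4) = 4
n1 (Chen): max(5, 2, 4) = 5
n2-1 (Sara): min(4, 8) = 4
n2-2 (Sara): min(7, 9) = 7
n2 (Chen): max(4, 7) = 7
r (Sara): min(5, 7) = 5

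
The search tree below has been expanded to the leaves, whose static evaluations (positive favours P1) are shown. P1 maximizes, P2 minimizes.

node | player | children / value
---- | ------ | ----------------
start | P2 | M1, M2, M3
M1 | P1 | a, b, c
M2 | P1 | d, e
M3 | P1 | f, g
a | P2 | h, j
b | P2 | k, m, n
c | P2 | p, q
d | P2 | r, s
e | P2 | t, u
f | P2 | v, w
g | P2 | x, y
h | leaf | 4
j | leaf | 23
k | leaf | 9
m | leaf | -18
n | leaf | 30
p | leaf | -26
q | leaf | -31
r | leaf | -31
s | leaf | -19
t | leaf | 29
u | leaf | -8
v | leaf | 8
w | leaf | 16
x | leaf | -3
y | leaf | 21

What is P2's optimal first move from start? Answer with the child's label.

M2

a (P2): min(4, 23) = 4
b (P2): min(9, -18, 30) = -18
c (P2): min(-26, -31) = -31
M1 (P1): max(4, -18, -31) = 4
d (P2): min(-31, -19) = -31
e (P2): min(29, -8) = -8
M2 (P1): max(-31, -8) = -8
f (P2): min(8, 16) = 8
g (P2): min(-3, 21) = -3
M3 (P1): max(8, -3) = 8
start (P2): min(4, -8, 8) = -8
P2 at start wants the lowest of {M1=4, M2=-8, M3=8}, so chooses M2.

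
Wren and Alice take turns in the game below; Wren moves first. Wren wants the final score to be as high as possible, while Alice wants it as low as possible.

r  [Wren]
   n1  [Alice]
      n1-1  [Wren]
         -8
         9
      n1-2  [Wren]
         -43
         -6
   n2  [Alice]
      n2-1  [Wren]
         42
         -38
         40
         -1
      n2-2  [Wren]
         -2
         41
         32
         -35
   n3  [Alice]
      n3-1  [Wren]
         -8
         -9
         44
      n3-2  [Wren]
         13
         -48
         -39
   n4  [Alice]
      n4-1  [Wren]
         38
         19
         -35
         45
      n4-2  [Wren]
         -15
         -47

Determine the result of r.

41

n1-1 (Wren): max(-8, 9) = 9
n1-2 (Wren): max(-43, -6) = -6
n1 (Alice): min(9, -6) = -6
n2-1 (Wren): max(42, -38, 40, -1) = 42
n2-2 (Wren): max(-2, 41, 32, -35) = 41
n2 (Alice): min(42, 41) = 41
n3-1 (Wren): max(-8, -9, 44) = 44
n3-2 (Wren): max(13, -48, -39) = 13
n3 (Alice): min(44, 13) = 13
n4-1 (Wren): max(38, 19, -35, 45) = 45
n4-2 (Wren): max(-15, -47) = -15
n4 (Alice): min(45, -15) = -15
r (Wren): max(-6, 41, 13, -15) = 41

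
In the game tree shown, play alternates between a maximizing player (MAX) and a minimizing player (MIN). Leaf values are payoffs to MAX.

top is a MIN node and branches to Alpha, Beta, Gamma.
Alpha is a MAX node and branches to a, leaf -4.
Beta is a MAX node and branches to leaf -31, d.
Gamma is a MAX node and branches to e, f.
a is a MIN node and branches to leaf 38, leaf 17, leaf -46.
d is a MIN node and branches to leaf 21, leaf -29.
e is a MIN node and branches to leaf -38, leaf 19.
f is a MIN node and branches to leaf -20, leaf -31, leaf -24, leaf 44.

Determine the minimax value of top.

-31

a (MIN): min(38, 17, -46) = -46
Alpha (MAX): max(-46, -4) = -4
d (MIN): min(21, -29) = -29
Beta (MAX): max(-31, -29) = -29
e (MIN): min(-38, 19) = -38
f (MIN): min(-20, -31, -24, 44) = -31
Gamma (MAX): max(-38, -31) = -31
top (MIN): min(-4, -29, -31) = -31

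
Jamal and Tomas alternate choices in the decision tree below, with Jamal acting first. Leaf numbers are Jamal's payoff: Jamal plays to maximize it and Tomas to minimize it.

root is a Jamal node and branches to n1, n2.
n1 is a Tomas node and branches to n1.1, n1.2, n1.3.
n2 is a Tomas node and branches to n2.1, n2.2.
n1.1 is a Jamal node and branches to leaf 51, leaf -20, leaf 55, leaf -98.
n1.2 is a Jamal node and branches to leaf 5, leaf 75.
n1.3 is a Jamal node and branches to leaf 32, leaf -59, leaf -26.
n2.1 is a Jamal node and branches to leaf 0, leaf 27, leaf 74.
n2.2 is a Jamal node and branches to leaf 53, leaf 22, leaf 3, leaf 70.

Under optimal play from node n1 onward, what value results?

n1.1 (Jamal): max(51, -20, 55, -98) = 55
n1.2 (Jamal): max(5, 75) = 75
n1.3 (Jamal): max(32, -59, -26) = 32
n1 (Tomas): min(55, 75, 32) = 32

32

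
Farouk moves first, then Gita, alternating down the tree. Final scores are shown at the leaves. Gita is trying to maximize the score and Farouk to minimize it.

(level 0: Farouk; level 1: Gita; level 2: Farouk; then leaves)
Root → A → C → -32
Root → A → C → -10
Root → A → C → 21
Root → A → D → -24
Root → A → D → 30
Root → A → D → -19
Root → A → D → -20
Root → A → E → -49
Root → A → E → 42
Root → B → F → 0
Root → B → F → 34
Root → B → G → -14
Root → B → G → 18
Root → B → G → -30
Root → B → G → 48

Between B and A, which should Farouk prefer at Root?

F (Farouk): min(0, 34) = 0
G (Farouk): min(-14, 18, -30, 48) = -30
B (Gita): max(0, -30) = 0
C (Farouk): min(-32, -10, 21) = -32
D (Farouk): min(-24, 30, -19, -20) = -24
E (Farouk): min(-49, 42) = -49
A (Gita): max(-32, -24, -49) = -24
Farouk prefers the lower value; B=0, A=-24. A is better since -24 < 0.

A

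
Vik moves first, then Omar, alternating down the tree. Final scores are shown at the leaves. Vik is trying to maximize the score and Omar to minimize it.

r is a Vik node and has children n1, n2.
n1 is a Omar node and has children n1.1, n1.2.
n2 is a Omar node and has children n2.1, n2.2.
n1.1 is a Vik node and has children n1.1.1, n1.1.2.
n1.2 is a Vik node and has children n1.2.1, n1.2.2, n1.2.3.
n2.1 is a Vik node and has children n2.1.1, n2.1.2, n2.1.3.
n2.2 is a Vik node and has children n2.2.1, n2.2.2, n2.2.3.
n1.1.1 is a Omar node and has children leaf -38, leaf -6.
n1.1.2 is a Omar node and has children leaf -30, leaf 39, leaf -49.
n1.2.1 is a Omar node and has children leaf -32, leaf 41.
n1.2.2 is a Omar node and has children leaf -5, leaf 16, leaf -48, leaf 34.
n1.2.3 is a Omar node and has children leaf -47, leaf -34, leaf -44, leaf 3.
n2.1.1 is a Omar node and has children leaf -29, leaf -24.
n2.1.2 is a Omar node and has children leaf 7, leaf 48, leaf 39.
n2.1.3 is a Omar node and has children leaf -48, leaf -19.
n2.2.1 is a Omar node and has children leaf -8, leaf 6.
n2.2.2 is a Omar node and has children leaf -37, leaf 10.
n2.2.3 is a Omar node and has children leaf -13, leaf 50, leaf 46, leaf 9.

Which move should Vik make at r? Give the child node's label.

n2

n1.1.1 (Omar): min(-38, -6) = -38
n1.1.2 (Omar): min(-30, 39, -49) = -49
n1.1 (Vik): max(-38, -49) = -38
n1.2.1 (Omar): min(-32, 41) = -32
n1.2.2 (Omar): min(-5, 16, -48, 34) = -48
n1.2.3 (Omar): min(-47, -34, -44, 3) = -47
n1.2 (Vik): max(-32, -48, -47) = -32
n1 (Omar): min(-38, -32) = -38
n2.1.1 (Omar): min(-29, -24) = -29
n2.1.2 (Omar): min(7, 48, 39) = 7
n2.1.3 (Omar): min(-48, -19) = -48
n2.1 (Vik): max(-29, 7, -48) = 7
n2.2.1 (Omar): min(-8, 6) = -8
n2.2.2 (Omar): min(-37, 10) = -37
n2.2.3 (Omar): min(-13, 50, 46, 9) = -13
n2.2 (Vik): max(-8, -37, -13) = -8
n2 (Omar): min(7, -8) = -8
r (Vik): max(-38, -8) = -8
Vik at r wants the highest of {n1=-38, n2=-8}, so chooses n2.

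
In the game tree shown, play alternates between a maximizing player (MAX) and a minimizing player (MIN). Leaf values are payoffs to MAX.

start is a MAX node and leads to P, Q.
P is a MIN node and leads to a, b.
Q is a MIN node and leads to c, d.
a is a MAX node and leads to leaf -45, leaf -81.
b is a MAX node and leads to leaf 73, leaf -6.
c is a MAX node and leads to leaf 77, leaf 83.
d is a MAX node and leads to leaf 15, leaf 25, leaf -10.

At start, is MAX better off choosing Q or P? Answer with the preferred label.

Q

c (MAX): max(77, 83) = 83
d (MAX): max(15, 25, -10) = 25
Q (MIN): min(83, 25) = 25
a (MAX): max(-45, -81) = -45
b (MAX): max(73, -6) = 73
P (MIN): min(-45, 73) = -45
MAX prefers the higher value; Q=25, P=-45. Q is better since 25 > -45.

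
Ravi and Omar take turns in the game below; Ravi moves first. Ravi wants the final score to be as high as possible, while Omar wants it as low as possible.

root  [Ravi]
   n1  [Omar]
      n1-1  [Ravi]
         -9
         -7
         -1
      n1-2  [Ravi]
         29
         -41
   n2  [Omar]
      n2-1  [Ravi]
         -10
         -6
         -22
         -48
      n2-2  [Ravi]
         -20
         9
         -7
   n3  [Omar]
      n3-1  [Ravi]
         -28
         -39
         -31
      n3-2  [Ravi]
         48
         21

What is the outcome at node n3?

-28

n3-1 (Ravi): max(-28, -39, -31) = -28
n3-2 (Ravi): max(48, 21) = 48
n3 (Omar): min(-28, 48) = -28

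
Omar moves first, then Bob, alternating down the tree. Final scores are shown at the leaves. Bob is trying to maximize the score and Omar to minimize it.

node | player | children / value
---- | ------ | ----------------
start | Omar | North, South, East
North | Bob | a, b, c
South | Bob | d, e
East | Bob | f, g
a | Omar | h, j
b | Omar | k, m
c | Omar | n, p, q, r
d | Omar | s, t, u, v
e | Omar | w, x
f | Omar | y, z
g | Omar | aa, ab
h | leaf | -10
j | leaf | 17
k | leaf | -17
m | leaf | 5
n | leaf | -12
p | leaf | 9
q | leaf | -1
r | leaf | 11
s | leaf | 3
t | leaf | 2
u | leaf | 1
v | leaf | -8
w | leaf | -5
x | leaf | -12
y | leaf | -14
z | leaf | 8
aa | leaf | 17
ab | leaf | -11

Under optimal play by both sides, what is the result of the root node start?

a (Omar): min(-10, 17) = -10
b (Omar): min(-17, 5) = -17
c (Omar): min(-12, 9, -1, 11) = -12
North (Bob): max(-10, -17, -12) = -10
d (Omar): min(3, 2, 1, -8) = -8
e (Omar): min(-5, -12) = -12
South (Bob): max(-8, -12) = -8
f (Omar): min(-14, 8) = -14
g (Omar): min(17, -11) = -11
East (Bob): max(-14, -11) = -11
start (Omar): min(-10, -8, -11) = -11

-11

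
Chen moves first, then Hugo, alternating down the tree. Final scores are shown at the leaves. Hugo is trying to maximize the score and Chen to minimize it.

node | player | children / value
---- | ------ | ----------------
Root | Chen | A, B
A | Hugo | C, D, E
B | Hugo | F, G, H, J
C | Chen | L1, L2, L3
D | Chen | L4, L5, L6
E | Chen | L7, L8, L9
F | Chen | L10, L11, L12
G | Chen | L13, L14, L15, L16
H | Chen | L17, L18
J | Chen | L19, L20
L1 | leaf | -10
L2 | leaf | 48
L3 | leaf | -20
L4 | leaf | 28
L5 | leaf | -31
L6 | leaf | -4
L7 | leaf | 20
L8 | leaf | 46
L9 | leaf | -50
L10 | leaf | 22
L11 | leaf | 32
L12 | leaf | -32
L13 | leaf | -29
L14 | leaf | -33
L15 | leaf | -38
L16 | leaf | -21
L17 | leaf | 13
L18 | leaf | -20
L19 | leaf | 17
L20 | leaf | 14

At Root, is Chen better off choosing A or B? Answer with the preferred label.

A

C (Chen): min(-10, 48, -20) = -20
D (Chen): min(28, -31, -4) = -31
E (Chen): min(20, 46, -50) = -50
A (Hugo): max(-20, -31, -50) = -20
F (Chen): min(22, 32, -32) = -32
G (Chen): min(-29, -33, -38, -21) = -38
H (Chen): min(13, -20) = -20
J (Chen): min(17, 14) = 14
B (Hugo): max(-32, -38, -20, 14) = 14
Chen prefers the lower value; A=-20, B=14. A is better since -20 < 14.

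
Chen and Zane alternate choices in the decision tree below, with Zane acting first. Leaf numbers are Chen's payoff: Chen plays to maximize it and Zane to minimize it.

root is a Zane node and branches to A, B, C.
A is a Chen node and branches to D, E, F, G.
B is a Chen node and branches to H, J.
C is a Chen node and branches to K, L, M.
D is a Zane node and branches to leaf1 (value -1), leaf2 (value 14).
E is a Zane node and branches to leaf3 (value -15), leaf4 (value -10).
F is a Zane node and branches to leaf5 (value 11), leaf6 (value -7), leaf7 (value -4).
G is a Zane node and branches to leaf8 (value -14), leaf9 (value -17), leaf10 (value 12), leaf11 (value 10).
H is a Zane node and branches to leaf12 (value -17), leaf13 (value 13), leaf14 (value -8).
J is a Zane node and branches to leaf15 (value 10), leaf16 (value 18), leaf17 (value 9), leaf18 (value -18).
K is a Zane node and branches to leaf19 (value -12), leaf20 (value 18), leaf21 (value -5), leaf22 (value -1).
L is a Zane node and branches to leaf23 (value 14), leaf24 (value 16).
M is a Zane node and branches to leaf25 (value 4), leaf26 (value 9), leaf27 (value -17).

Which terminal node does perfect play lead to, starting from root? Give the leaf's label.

D (Zane): min(-1, 14) = -1
E (Zane): min(-15, -10) = -15
F (Zane): min(11, -7, -4) = -7
G (Zane): min(-14, -17, 12, 10) = -17
A (Chen): max(-1, -15, -7, -17) = -1
H (Zane): min(-17, 13, -8) = -17
J (Zane): min(10, 18, 9, -18) = -18
B (Chen): max(-17, -18) = -17
K (Zane): min(-12, 18, -5, -1) = -12
L (Zane): min(14, 16) = 14
M (Zane): min(4, 9, -17) = -17
C (Chen): max(-12, 14, -17) = 14
root (Zane): min(-1, -17, 14) = -17
At root, Zane picks B (lowest: -17).
At B, Chen picks H (highest: -17).
At H, Zane picks leaf12 (lowest: -17).
Terminal value -17.

leaf12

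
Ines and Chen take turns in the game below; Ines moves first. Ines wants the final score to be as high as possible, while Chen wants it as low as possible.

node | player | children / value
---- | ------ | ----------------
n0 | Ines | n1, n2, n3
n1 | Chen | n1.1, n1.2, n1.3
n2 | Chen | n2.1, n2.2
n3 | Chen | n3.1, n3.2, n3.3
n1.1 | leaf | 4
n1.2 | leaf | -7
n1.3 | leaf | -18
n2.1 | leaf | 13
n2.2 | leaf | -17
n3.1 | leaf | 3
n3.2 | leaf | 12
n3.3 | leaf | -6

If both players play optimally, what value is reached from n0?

-6

n1 (Chen): min(4, -7, -18) = -18
n2 (Chen): min(13, -17) = -17
n3 (Chen): min(3, 12, -6) = -6
n0 (Ines): max(-18, -17, -6) = -6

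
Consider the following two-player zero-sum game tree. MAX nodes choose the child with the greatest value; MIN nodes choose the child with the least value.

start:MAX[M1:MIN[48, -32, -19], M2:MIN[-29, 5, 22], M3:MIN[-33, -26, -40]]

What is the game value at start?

-29

M1 (MIN): min(48, -32, -19) = -32
M2 (MIN): min(-29, 5, 22) = -29
M3 (MIN): min(-33, -26, -40) = -40
start (MAX): max(-32, -29, -40) = -29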